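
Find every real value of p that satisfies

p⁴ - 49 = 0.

Let u = p². The equation becomes u² - 49 = 0.
Factor: (u - 7)(u + 7) = 0, so u = 7 or u = -7.
p² = 7 gives p = ±√(7) ≈ ±2.6458.
p² = -7 < 0 has no real solution.

p = -2.6458 or p = 2.6458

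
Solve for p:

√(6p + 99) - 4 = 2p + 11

Isolate the radical: √(6p + 99) = 2p + 15.
Square both sides: 6p + 99 = (2p + 15)².
Expand and rearrange: 4p² + 54p + 126 = 0.
Solving gives p = -3 or p = -10.5.
Check each candidate in the original equation:
  p = -3: √(81) = 9, while 2p + 15 = 9 — valid.
  p = -10.5: √(36) = 6, while 2p + 15 = -6 — extraneous.

p = -3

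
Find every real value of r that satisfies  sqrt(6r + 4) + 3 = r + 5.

Isolate the radical: sqrt(6r + 4) = r + 2.
Square both sides: 6r + 4 = (r + 2)^2.
Expand and rearrange: r^2 - 2r = 0.
Solving gives r = 2 or r = 0.
Check each candidate in the original equation:
  r = 2: sqrt(16) = 4, while r + 2 = 4 — valid.
  r = 0: sqrt(4) = 2, while r + 2 = 2 — valid.

r = 0 or r = 2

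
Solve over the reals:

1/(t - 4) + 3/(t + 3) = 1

t = -0.5414 or t = 5.5414

Multiply both sides by (t - 4)(t + 3):
(t + 3) + 3(t - 4) = (t - 4)(t + 3).
Expand and collect terms: t^2 - 5t - 3 = 0.
By the quadratic formula, t = (5 +/- sqrt(37)) / 2, so t ~= 5.5414 or t ~= -0.5414.
Neither value makes a denominator zero (t != 4, t != -3), so both are valid.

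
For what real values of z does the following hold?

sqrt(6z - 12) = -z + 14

Square both sides: 6z - 12 = (-z + 14)^2.
Expand and rearrange: z^2 - 34z + 208 = 0.
Solving gives z = 26 or z = 8.
Check each candidate in the original equation:
  z = 26: sqrt(144) = 12, while -z + 14 = -12 — extraneous.
  z = 8: sqrt(36) = 6, while -z + 14 = 6 — valid.

z = 8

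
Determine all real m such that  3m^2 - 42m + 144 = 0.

m = 6 or m = 8

Factor: 3(m - 8)(m - 6) = 0.
So m = 8 or m = 6.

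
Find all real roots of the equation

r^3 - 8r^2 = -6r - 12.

Rearrange: r^3 - 8r^2 + 6r + 12 = 0.
Possible rational roots are divisors of 12. Testing r = 2 gives 0, so (r - 2) is a factor.
Divide: r^3 - 8r^2 + 6r + 12 = (r - 2)(r^2 - 6r - 6).
Apply the quadratic formula to r^2 - 6r - 6 = 0: r = (6 +/- sqrt(60))/2, i.e. r ~= 6.873 or r ~= -0.873.

r = -0.873 or r = 2 or r = 6.873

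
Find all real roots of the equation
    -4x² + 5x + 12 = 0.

Discriminant: (5)² − 4·(-4)·12 = 217.
Quadratic formula: x = (-5 ± √217) / (-8).
So x = 5/8 - √(217)/8 ≈ -1.2164 or x = 5/8 + √(217)/8 ≈ 2.4664.

x = -1.2164 or x = 2.4664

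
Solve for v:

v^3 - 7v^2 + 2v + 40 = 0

Possible rational roots are divisors of 40. Testing v = 5 gives 0, so (v - 5) is a factor.
Divide: v^3 - 7v^2 + 2v + 40 = (v - 5)(v^2 - 2v - 8).
Factor the quadratic: v = 4 or v = -2.

v = -2 or v = 4 or v = 5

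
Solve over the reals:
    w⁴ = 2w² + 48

w = -2.8284 or w = 2.8284

Let u = w². The equation becomes u² - 2u - 48 = 0.
Factor: (u - 8)(u + 6) = 0, so u = 8 or u = -6.
w² = 8 gives w = ±2·√(2) ≈ ±2.8284.
w² = -6 < 0 has no real solution.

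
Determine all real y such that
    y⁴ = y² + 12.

Let u = y². The equation becomes u² - u - 12 = 0.
Factor: (u + 3)(u - 4) = 0, so u = -3 or u = 4.
y² = -3 < 0 has no real solution.
y² = 4 gives y = ±2.

y = -2 or y = 2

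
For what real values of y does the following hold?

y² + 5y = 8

Rearrange to standard form: y² + 5y - 8 = 0.
Discriminant: (5)² − 4·1·(-8) = 57.
Quadratic formula: y = (-5 ± √57) / 2.
So y = -5/2 + √(57)/2 ≈ 1.2749 or y = -√(57)/2 - 5/2 ≈ -6.2749.

y = -6.2749 or y = 1.2749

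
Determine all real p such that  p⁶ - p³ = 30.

Let u = p³. The equation becomes u² - u - 30 = 0.
Factor: (u + 5)(u - 6) = 0, so u = -5 or u = 6.
p³ = -5 gives p = -∛(5) ≈ -1.71.
p³ = 6 gives p = ∛(6) ≈ 1.8171.

p = -1.71 or p = 1.8171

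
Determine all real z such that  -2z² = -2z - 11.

Rearrange to standard form: -2z² + 2z + 11 = 0.
Discriminant: (2)² − 4·(-2)·11 = 92.
Quadratic formula: z = (-2 ± √92) / (-4).
So z = 1/2 - √(23)/2 ≈ -1.8979 or z = 1/2 + √(23)/2 ≈ 2.8979.

z = -1.8979 or z = 2.8979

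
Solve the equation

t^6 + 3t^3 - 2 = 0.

t = -1.5271 or t = 0.825

Let u = t^3. The equation becomes u^2 + 3u - 2 = 0.
By the quadratic formula, u = -3/2 + sqrt(17)/2 or u = -sqrt(17)/2 - 3/2.
t^3 = -3/2 + sqrt(17)/2 gives t = (-3/2 + sqrt(17)/2)^(1/3) ~= 0.825.
t^3 = -sqrt(17)/2 - 3/2 gives t = -(3/2 + sqrt(17)/2)^(1/3) ~= -1.5271.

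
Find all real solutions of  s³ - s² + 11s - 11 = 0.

Possible rational roots are divisors of -11. Testing s = 1 gives 0, so (s - 1) is a factor.
Divide: s³ - s² + 11s - 11 = (s - 1)(s² + 11).
The quadratic s² + 11 has discriminant -44 < 0, so no further real roots.

s = 1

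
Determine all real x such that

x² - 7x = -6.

x = 1 or x = 6

Bring every term to one side: x² - 7x + 6 = 0.
Factor: (x - 1)(x - 6) = 0.
So x = 1 or x = 6.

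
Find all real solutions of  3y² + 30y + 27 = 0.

Factor: 3(y + 1)(y + 9) = 0.
So y = -1 or y = -9.

y = -9 or y = -1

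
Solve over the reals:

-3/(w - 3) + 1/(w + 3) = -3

w = -3.2876 or w = 3.9543

Multiply both sides by (w - 3)(w + 3):
-3(w + 3) + (w - 3) = -3(w - 3)(w + 3).
Expand and collect terms: -3w^2 + 2w + 39 = 0.
By the quadratic formula, w = (-2 +/- sqrt(472)) / -6, so w ~= -3.2876 or w ~= 3.9543.
Neither value makes a denominator zero (w != 3, w != -3), so both are valid.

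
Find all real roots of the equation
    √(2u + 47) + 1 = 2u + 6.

u = 1

Isolate the radical: √(2u + 47) = 2u + 5.
Square both sides: 2u + 47 = (2u + 5)².
Expand and rearrange: 4u² + 18u - 22 = 0.
Solving gives u = 1 or u = -5.5.
Check each candidate in the original equation:
  u = 1: √(49) = 7, while 2u + 5 = 7 — valid.
  u = -5.5: √(36) = 6, while 2u + 5 = -6 — extraneous.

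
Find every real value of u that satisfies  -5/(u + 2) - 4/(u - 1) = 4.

u = -3.5975 or u = 0.3475

Multiply both sides by (u + 2)(u - 1):
-5(u - 1) - 4(u + 2) = 4(u + 2)(u - 1).
Expand and collect terms: 4u² + 13u - 5 = 0.
By the quadratic formula, u = (-13 ± √249) / 8, so u ≈ 0.3475 or u ≈ -3.5975.
Neither value makes a denominator zero (u ≠ -2, u ≠ 1), so both are valid.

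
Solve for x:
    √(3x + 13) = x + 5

x = -4 or x = -3

Square both sides: 3x + 13 = (x + 5)².
Expand and rearrange: x² + 7x + 12 = 0.
Solving gives x = -3 or x = -4.
Check each candidate in the original equation:
  x = -3: √(4) = 2, while x + 5 = 2 — valid.
  x = -4: √(1) = 1, while x + 5 = 1 — valid.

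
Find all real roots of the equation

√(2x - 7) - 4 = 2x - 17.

x = 8

Isolate the radical: √(2x - 7) = 2x - 13.
Square both sides: 2x - 7 = (2x - 13)².
Expand and rearrange: 4x² - 54x + 176 = 0.
Solving gives x = 8 or x = 5.5.
Check each candidate in the original equation:
  x = 8: √(9) = 3, while 2x - 13 = 3 — valid.
  x = 5.5: √(4) = 2, while 2x - 13 = -2 — extraneous.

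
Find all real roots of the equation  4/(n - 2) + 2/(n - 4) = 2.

Multiply both sides by (n - 2)(n - 4):
4(n - 4) + 2(n - 2) = 2(n - 2)(n - 4).
Expand and collect terms: 2n^2 - 18n + 36 = 0.
Factor or apply the quadratic formula: n = 6 or n = 3.
Neither value makes a denominator zero (n != 2, n != 4), so both are valid.

n = 3 or n = 6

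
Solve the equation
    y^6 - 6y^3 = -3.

Let u = y^3. The equation becomes u^2 - 6u + 3 = 0.
By the quadratic formula, u = sqrt(6) + 3 or u = 3 - sqrt(6).
y^3 = sqrt(6) + 3 gives y = (sqrt(6) + 3)^(1/3) ~= 1.7598.
y^3 = 3 - sqrt(6) gives y = (3 - sqrt(6))^(1/3) ~= 0.8196.

y = 0.8196 or y = 1.7598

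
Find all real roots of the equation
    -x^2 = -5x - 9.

Rearrange to standard form: -x^2 + 5x + 9 = 0.
Discriminant: (5)^2 - 4*(-1)*9 = 61.
Quadratic formula: x = (-5 +/- sqrt(61)) / (-2).
So x = 5/2 - sqrt(61)/2 ~= -1.4051 or x = 5/2 + sqrt(61)/2 ~= 6.4051.

x = -1.4051 or x = 6.4051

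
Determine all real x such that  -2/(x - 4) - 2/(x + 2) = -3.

x = -1.4065 or x = 4.7398

Multiply both sides by (x - 4)(x + 2):
-2(x + 2) - 2(x - 4) = -3(x - 4)(x + 2).
Expand and collect terms: -3x² + 10x + 20 = 0.
By the quadratic formula, x = (-10 ± √340) / -6, so x ≈ -1.4065 or x ≈ 4.7398.
Neither value makes a denominator zero (x ≠ 4, x ≠ -2), so both are valid.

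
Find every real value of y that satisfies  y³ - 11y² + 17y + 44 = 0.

y = -1.3218 or y = 4 or y = 8.3218

Possible rational roots are divisors of 44. Testing y = 4 gives 0, so (y - 4) is a factor.
Divide: y³ - 11y² + 17y + 44 = (y - 4)(y² - 7y - 11).
Apply the quadratic formula to y² - 7y - 11 = 0: y = (7 ± √93)/2, i.e. y ≈ 8.3218 or y ≈ -1.3218.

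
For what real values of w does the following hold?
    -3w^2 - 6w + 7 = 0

w = -2.8257 or w = 0.8257

Discriminant: (-6)^2 - 4*(-3)*7 = 120.
Quadratic formula: w = (6 +/- sqrt(120)) / (-6).
So w = -sqrt(30)/3 - 1 ~= -2.8257 or w = -1 + sqrt(30)/3 ~= 0.8257.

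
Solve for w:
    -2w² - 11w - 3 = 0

w = -5.2122 or w = -0.2878

Discriminant: (-11)² − 4·(-2)·(-3) = 97.
Quadratic formula: w = (11 ± √97) / (-4).
So w = -11/4 - √(97)/4 ≈ -5.2122 or w = -11/4 + √(97)/4 ≈ -0.2878.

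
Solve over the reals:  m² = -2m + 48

m = -8 or m = 6

Bring every term to one side: m² + 2m - 48 = 0.
Factor: (m + 8)(m - 6) = 0.
So m = -8 or m = 6.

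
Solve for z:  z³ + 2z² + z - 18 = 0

z = 2

Possible rational roots are divisors of -18. Testing z = 2 gives 0, so (z - 2) is a factor.
Divide: z³ + 2z² + z - 18 = (z - 2)(z² + 4z + 9).
The quadratic z² + 4z + 9 has discriminant -20 < 0, so no further real roots.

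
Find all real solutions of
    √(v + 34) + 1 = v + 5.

v = 2

Isolate the radical: √(v + 34) = v + 4.
Square both sides: v + 34 = (v + 4)².
Expand and rearrange: v² + 7v - 18 = 0.
Solving gives v = 2 or v = -9.
Check each candidate in the original equation:
  v = 2: √(36) = 6, while v + 4 = 6 — valid.
  v = -9: √(25) = 5, while v + 4 = -5 — extraneous.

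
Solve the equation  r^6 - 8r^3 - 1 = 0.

Let u = r^3. The equation becomes u^2 - 8u - 1 = 0.
By the quadratic formula, u = 4 + sqrt(17) or u = 4 - sqrt(17).
r^3 = 4 + sqrt(17) gives r = (4 + sqrt(17))^(1/3) ~= 2.0102.
r^3 = 4 - sqrt(17) gives r = -(-4 + sqrt(17))^(1/3) ~= -0.4975.

r = -0.4975 or r = 2.0102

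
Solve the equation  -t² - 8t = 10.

Rearrange to standard form: -t² - 8t - 10 = 0.
Discriminant: (-8)² − 4·(-1)·(-10) = 24.
Quadratic formula: t = (8 ± √24) / (-2).
So t = -4 - √(6) ≈ -6.4495 or t = -4 + √(6) ≈ -1.5505.

t = -6.4495 or t = -1.5505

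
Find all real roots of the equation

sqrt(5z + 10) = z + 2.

Square both sides: 5z + 10 = (z + 2)^2.
Expand and rearrange: z^2 - z - 6 = 0.
Solving gives z = 3 or z = -2.
Check each candidate in the original equation:
  z = 3: sqrt(25) = 5, while z + 2 = 5 — valid.
  z = -2: sqrt(0) = 0, while z + 2 = 0 — valid.

z = -2 or z = 3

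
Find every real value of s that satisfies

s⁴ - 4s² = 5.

Let u = s². The equation becomes u² - 4u - 5 = 0.
Factor: (u - 5)(u + 1) = 0, so u = 5 or u = -1.
s² = 5 gives s = ±√(5) ≈ ±2.2361.
s² = -1 < 0 has no real solution.

s = -2.2361 or s = 2.2361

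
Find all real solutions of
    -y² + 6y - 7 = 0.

y = 1.5858 or y = 4.4142

Discriminant: (6)² − 4·(-1)·(-7) = 8.
Quadratic formula: y = (-6 ± √8) / (-2).
So y = 3 - √(2) ≈ 1.5858 or y = √(2) + 3 ≈ 4.4142.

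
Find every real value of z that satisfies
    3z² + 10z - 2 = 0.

z = -3.5226 or z = 0.1893

Discriminant: (10)² − 4·3·(-2) = 124.
Quadratic formula: z = (-10 ± √124) / 6.
So z = -5/3 + √(31)/3 ≈ 0.1893 or z = -√(31)/3 - 5/3 ≈ -3.5226.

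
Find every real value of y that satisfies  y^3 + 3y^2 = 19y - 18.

Rearrange: y^3 + 3y^2 - 19y + 18 = 0.
Possible rational roots are divisors of 18. Testing y = 2 gives 0, so (y - 2) is a factor.
Divide: y^3 + 3y^2 - 19y + 18 = (y - 2)(y^2 + 5y - 9).
Apply the quadratic formula to y^2 + 5y - 9 = 0: y = (-5 +/- sqrt(61))/2, i.e. y ~= 1.4051 or y ~= -6.4051.

y = -6.4051 or y = 1.4051 or y = 2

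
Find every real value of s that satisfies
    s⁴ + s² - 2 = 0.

Let u = s². The equation becomes u² + u - 2 = 0.
Factor: (u - 1)(u + 2) = 0, so u = 1 or u = -2.
s² = 1 gives s = ±1.
s² = -2 < 0 has no real solution.

s = -1 or s = 1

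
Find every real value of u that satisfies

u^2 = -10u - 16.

Bring every term to one side: u^2 + 10u + 16 = 0.
Factor: (u + 2)(u + 8) = 0.
So u = -2 or u = -8.

u = -8 or u = -2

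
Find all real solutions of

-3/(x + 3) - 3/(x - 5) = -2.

Multiply both sides by (x + 3)(x - 5):
-3(x - 5) - 3(x + 3) = -2(x + 3)(x - 5).
Expand and collect terms: -2x² + 10x + 24 = 0.
By the quadratic formula, x = (-10 ± √292) / -4, so x ≈ -1.772 or x ≈ 6.772.
Neither value makes a denominator zero (x ≠ -3, x ≠ 5), so both are valid.

x = -1.772 or x = 6.772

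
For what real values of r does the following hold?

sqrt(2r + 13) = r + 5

r = -2

Square both sides: 2r + 13 = (r + 5)^2.
Expand and rearrange: r^2 + 8r + 12 = 0.
Solving gives r = -2 or r = -6.
Check each candidate in the original equation:
  r = -2: sqrt(9) = 3, while r + 5 = 3 — valid.
  r = -6: sqrt(1) = 1, while r + 5 = -1 — extraneous.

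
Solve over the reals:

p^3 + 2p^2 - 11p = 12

p = -4 or p = -1 or p = 3

Rearrange: p^3 + 2p^2 - 11p - 12 = 0.
Possible rational roots are divisors of -12. Testing p = -4 gives 0, so (p + 4) is a factor.
Divide: p^3 + 2p^2 - 11p - 12 = (p + 4)(p^2 - 2p - 3).
Factor the quadratic: p = 3 or p = -1.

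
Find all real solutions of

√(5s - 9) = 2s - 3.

Square both sides: 5s - 9 = (2s - 3)².
Expand and rearrange: 4s² - 17s + 18 = 0.
Solving gives s = 2.25 or s = 2.
Check each candidate in the original equation:
  s = 2.25: √(2.25) = 1.5, while 2s - 3 = 1.5 — valid.
  s = 2: √(1) = 1, while 2s - 3 = 1 — valid.

s = 2 or s = 2.25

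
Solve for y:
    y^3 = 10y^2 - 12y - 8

Rearrange: y^3 - 10y^2 + 12y + 8 = 0.
Possible rational roots are divisors of 8. Testing y = 2 gives 0, so (y - 2) is a factor.
Divide: y^3 - 10y^2 + 12y + 8 = (y - 2)(y^2 - 8y - 4).
Apply the quadratic formula to y^2 - 8y - 4 = 0: y = (8 +/- sqrt(80))/2, i.e. y ~= 8.4721 or y ~= -0.4721.

y = -0.4721 or y = 2 or y = 8.4721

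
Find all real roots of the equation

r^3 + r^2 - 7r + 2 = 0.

Possible rational roots are divisors of 2. Testing r = 2 gives 0, so (r - 2) is a factor.
Divide: r^3 + r^2 - 7r + 2 = (r - 2)(r^2 + 3r - 1).
Apply the quadratic formula to r^2 + 3r - 1 = 0: r = (-3 +/- sqrt(13))/2, i.e. r ~= 0.3028 or r ~= -3.3028.

r = -3.3028 or r = 0.3028 or r = 2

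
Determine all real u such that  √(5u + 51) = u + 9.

Square both sides: 5u + 51 = (u + 9)².
Expand and rearrange: u² + 13u + 30 = 0.
Solving gives u = -3 or u = -10.
Check each candidate in the original equation:
  u = -3: √(36) = 6, while u + 9 = 6 — valid.
  u = -10: √(1) = 1, while u + 9 = -1 — extraneous.

u = -3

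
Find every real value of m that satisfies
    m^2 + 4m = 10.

m = -5.7417 or m = 1.7417

Rearrange to standard form: m^2 + 4m - 10 = 0.
Discriminant: (4)^2 - 4*1*(-10) = 56.
Quadratic formula: m = (-4 +/- sqrt(56)) / 2.
So m = -2 + sqrt(14) ~= 1.7417 or m = -sqrt(14) - 2 ~= -5.7417.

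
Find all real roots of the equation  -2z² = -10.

Rearrange to standard form: -2z² + 10 = 0.
Discriminant: (0)² − 4·(-2)·10 = 80.
Quadratic formula: z = (0 ± √80) / (-4).
So z = -√(5) ≈ -2.2361 or z = √(5) ≈ 2.2361.

z = -2.2361 or z = 2.2361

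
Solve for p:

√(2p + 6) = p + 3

p = -3 or p = -1

Square both sides: 2p + 6 = (p + 3)².
Expand and rearrange: p² + 4p + 3 = 0.
Solving gives p = -1 or p = -3.
Check each candidate in the original equation:
  p = -1: √(4) = 2, while p + 3 = 2 — valid.
  p = -3: √(0) = 0, while p + 3 = 0 — valid.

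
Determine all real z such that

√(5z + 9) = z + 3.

Square both sides: 5z + 9 = (z + 3)².
Expand and rearrange: z² + z = 0.
Solving gives z = 0 or z = -1.
Check each candidate in the original equation:
  z = 0: √(9) = 3, while z + 3 = 3 — valid.
  z = -1: √(4) = 2, while z + 3 = 2 — valid.

z = -1 or z = 0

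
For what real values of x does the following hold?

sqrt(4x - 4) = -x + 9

Square both sides: 4x - 4 = (-x + 9)^2.
Expand and rearrange: x^2 - 22x + 85 = 0.
Solving gives x = 17 or x = 5.
Check each candidate in the original equation:
  x = 17: sqrt(64) = 8, while -x + 9 = -8 — extraneous.
  x = 5: sqrt(16) = 4, while -x + 9 = 4 — valid.

x = 5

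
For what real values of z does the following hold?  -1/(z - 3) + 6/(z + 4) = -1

Multiply both sides by (z - 3)(z + 4):
-(z + 4) + 6(z - 3) = -(z - 3)(z + 4).
Expand and collect terms: -z² - 6z + 34 = 0.
By the quadratic formula, z = (6 ± √172) / -2, so z ≈ -9.5574 or z ≈ 3.5574.
Neither value makes a denominator zero (z ≠ 3, z ≠ -4), so both are valid.

z = -9.5574 or z = 3.5574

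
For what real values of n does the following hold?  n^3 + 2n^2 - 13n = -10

Rearrange: n^3 + 2n^2 - 13n + 10 = 0.
Possible rational roots are divisors of 10. Testing n = -5 gives 0, so (n + 5) is a factor.
Divide: n^3 + 2n^2 - 13n + 10 = (n + 5)(n^2 - 3n + 2).
Factor the quadratic: n = 2 or n = 1.

n = -5 or n = 1 or n = 2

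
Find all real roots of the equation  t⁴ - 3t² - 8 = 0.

t = -2.1683 or t = 2.1683

Let u = t². The equation becomes u² - 3u - 8 = 0.
By the quadratic formula, u = 3/2 + √(41)/2 or u = 3/2 - √(41)/2.
t² = 3/2 + √(41)/2 gives t = ±√(3/2 + √(41)/2) ≈ ±2.1683.
t² = 3/2 - √(41)/2 < 0 has no real solution.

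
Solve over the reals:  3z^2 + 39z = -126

z = -7 or z = -6

Bring every term to one side: 3z^2 + 39z + 126 = 0.
Factor: 3(z + 6)(z + 7) = 0.
So z = -6 or z = -7.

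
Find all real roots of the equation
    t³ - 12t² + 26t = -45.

t = -1.1098 or t = 5 or t = 8.1098

Rearrange: t³ - 12t² + 26t + 45 = 0.
Possible rational roots are divisors of 45. Testing t = 5 gives 0, so (t - 5) is a factor.
Divide: t³ - 12t² + 26t + 45 = (t - 5)(t² - 7t - 9).
Apply the quadratic formula to t² - 7t - 9 = 0: t = (7 ± √85)/2, i.e. t ≈ 8.1098 or t ≈ -1.1098.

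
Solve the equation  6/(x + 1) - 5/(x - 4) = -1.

x = -4.831 or x = 6.831

Multiply both sides by (x + 1)(x - 4):
6(x - 4) - 5(x + 1) = -(x + 1)(x - 4).
Expand and collect terms: -x² + 2x + 33 = 0.
By the quadratic formula, x = (-2 ± √136) / -2, so x ≈ -4.831 or x ≈ 6.831.
Neither value makes a denominator zero (x ≠ -1, x ≠ 4), so both are valid.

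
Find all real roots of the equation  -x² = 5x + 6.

x = -3 or x = -2

Bring every term to one side: -x² - 5x - 6 = 0.
Factor: -1(x + 3)(x + 2) = 0.
So x = -3 or x = -2.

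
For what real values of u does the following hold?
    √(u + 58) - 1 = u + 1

Isolate the radical: √(u + 58) = u + 2.
Square both sides: u + 58 = (u + 2)².
Expand and rearrange: u² + 3u - 54 = 0.
Solving gives u = 6 or u = -9.
Check each candidate in the original equation:
  u = 6: √(64) = 8, while u + 2 = 8 — valid.
  u = -9: √(49) = 7, while u + 2 = -7 — extraneous.

u = 6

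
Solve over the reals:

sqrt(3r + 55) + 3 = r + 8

r = 3

Isolate the radical: sqrt(3r + 55) = r + 5.
Square both sides: 3r + 55 = (r + 5)^2.
Expand and rearrange: r^2 + 7r - 30 = 0.
Solving gives r = 3 or r = -10.
Check each candidate in the original equation:
  r = 3: sqrt(64) = 8, while r + 5 = 8 — valid.
  r = -10: sqrt(25) = 5, while r + 5 = -5 — extraneous.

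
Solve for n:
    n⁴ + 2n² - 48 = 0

n = -2.4495 or n = 2.4495

Let u = n². The equation becomes u² + 2u - 48 = 0.
Factor: (u + 8)(u - 6) = 0, so u = -8 or u = 6.
n² = -8 < 0 has no real solution.
n² = 6 gives n = ±√(6) ≈ ±2.4495.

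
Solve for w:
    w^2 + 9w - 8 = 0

w = -9.8151 or w = 0.8151

Discriminant: (9)^2 - 4*1*(-8) = 113.
Quadratic formula: w = (-9 +/- sqrt(113)) / 2.
So w = -9/2 + sqrt(113)/2 ~= 0.8151 or w = -sqrt(113)/2 - 9/2 ~= -9.8151.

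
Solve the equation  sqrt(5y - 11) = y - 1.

Square both sides: 5y - 11 = (y - 1)^2.
Expand and rearrange: y^2 - 7y + 12 = 0.
Solving gives y = 4 or y = 3.
Check each candidate in the original equation:
  y = 4: sqrt(9) = 3, while y - 1 = 3 — valid.
  y = 3: sqrt(4) = 2, while y - 1 = 2 — valid.

y = 3 or y = 4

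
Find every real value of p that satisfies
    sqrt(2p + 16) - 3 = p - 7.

p = 10

Isolate the radical: sqrt(2p + 16) = p - 4.
Square both sides: 2p + 16 = (p - 4)^2.
Expand and rearrange: p^2 - 10p = 0.
Solving gives p = 10 or p = 0.
Check each candidate in the original equation:
  p = 10: sqrt(36) = 6, while p - 4 = 6 — valid.
  p = 0: sqrt(16) = 4, while p - 4 = -4 — extraneous.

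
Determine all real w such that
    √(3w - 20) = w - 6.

Square both sides: 3w - 20 = (w - 6)².
Expand and rearrange: w² - 15w + 56 = 0.
Solving gives w = 8 or w = 7.
Check each candidate in the original equation:
  w = 8: √(4) = 2, while w - 6 = 2 — valid.
  w = 7: √(1) = 1, while w - 6 = 1 — valid.

w = 7 or w = 8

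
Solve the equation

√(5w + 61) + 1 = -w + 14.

Isolate the radical: √(5w + 61) = -w + 13.
Square both sides: 5w + 61 = (-w + 13)².
Expand and rearrange: w² - 31w + 108 = 0.
Solving gives w = 27 or w = 4.
Check each candidate in the original equation:
  w = 27: √(196) = 14, while -w + 13 = -14 — extraneous.
  w = 4: √(81) = 9, while -w + 13 = 9 — valid.

w = 4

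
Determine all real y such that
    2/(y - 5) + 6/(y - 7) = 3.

y = 5.3057 or y = 9.3609

Multiply both sides by (y - 5)(y - 7):
2(y - 7) + 6(y - 5) = 3(y - 5)(y - 7).
Expand and collect terms: 3y² - 44y + 149 = 0.
By the quadratic formula, y = (44 ± √148) / 6, so y ≈ 9.3609 or y ≈ 5.3057.
Neither value makes a denominator zero (y ≠ 5, y ≠ 7), so both are valid.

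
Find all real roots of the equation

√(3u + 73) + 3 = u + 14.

Isolate the radical: √(3u + 73) = u + 11.
Square both sides: 3u + 73 = (u + 11)².
Expand and rearrange: u² + 19u + 48 = 0.
Solving gives u = -3 or u = -16.
Check each candidate in the original equation:
  u = -3: √(64) = 8, while u + 11 = 8 — valid.
  u = -16: √(25) = 5, while u + 11 = -5 — extraneous.

u = -3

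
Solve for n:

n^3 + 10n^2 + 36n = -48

Rearrange: n^3 + 10n^2 + 36n + 48 = 0.
Possible rational roots are divisors of 48. Testing n = -4 gives 0, so (n + 4) is a factor.
Divide: n^3 + 10n^2 + 36n + 48 = (n + 4)(n^2 + 6n + 12).
The quadratic n^2 + 6n + 12 has discriminant -12 < 0, so no further real roots.

n = -4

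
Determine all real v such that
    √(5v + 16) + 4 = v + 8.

Isolate the radical: √(5v + 16) = v + 4.
Square both sides: 5v + 16 = (v + 4)².
Expand and rearrange: v² + 3v = 0.
Solving gives v = 0 or v = -3.
Check each candidate in the original equation:
  v = 0: √(16) = 4, while v + 4 = 4 — valid.
  v = -3: √(1) = 1, while v + 4 = 1 — valid.

v = -3 or v = 0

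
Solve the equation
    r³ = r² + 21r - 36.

r = -4.8541 or r = 1.8541 or r = 4

Rearrange: r³ - r² - 21r + 36 = 0.
Possible rational roots are divisors of 36. Testing r = 4 gives 0, so (r - 4) is a factor.
Divide: r³ - r² - 21r + 36 = (r - 4)(r² + 3r - 9).
Apply the quadratic formula to r² + 3r - 9 = 0: r = (-3 ± √45)/2, i.e. r ≈ 1.8541 or r ≈ -4.8541.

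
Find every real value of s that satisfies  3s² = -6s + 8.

Rearrange to standard form: 3s² + 6s - 8 = 0.
Discriminant: (6)² − 4·3·(-8) = 132.
Quadratic formula: s = (-6 ± √132) / 6.
So s = -1 + √(33)/3 ≈ 0.9149 or s = -√(33)/3 - 1 ≈ -2.9149.

s = -2.9149 or s = 0.9149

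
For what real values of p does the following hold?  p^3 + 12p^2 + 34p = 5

Rearrange: p^3 + 12p^2 + 34p - 5 = 0.
Possible rational roots are divisors of -5. Testing p = -5 gives 0, so (p + 5) is a factor.
Divide: p^3 + 12p^2 + 34p - 5 = (p + 5)(p^2 + 7p - 1).
Apply the quadratic formula to p^2 + 7p - 1 = 0: p = (-7 +/- sqrt(53))/2, i.e. p ~= 0.1401 or p ~= -7.1401.

p = -7.1401 or p = -5 or p = 0.1401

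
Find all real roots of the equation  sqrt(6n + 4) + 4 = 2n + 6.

n = -0.5 or n = 0

Isolate the radical: sqrt(6n + 4) = 2n + 2.
Square both sides: 6n + 4 = (2n + 2)^2.
Expand and rearrange: 4n^2 + 2n = 0.
Solving gives n = 0 or n = -0.5.
Check each candidate in the original equation:
  n = 0: sqrt(4) = 2, while 2n + 2 = 2 — valid.
  n = -0.5: sqrt(1) = 1, while 2n + 2 = 1 — valid.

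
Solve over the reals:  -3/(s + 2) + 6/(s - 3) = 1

s = -3.5678 or s = 7.5678

Multiply both sides by (s + 2)(s - 3):
-3(s - 3) + 6(s + 2) = (s + 2)(s - 3).
Expand and collect terms: s² - 4s - 27 = 0.
By the quadratic formula, s = (4 ± √124) / 2, so s ≈ 7.5678 or s ≈ -3.5678.
Neither value makes a denominator zero (s ≠ -2, s ≠ 3), so both are valid.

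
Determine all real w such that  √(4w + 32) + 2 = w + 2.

Isolate the radical: √(4w + 32) = w.
Square both sides: 4w + 32 = (w)².
Expand and rearrange: w² - 4w - 32 = 0.
Solving gives w = 8 or w = -4.
Check each candidate in the original equation:
  w = 8: √(64) = 8, while w = 8 — valid.
  w = -4: √(16) = 4, while w = -4 — extraneous.

w = 8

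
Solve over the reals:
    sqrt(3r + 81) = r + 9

r = 0

Square both sides: 3r + 81 = (r + 9)^2.
Expand and rearrange: r^2 + 15r = 0.
Solving gives r = 0 or r = -15.
Check each candidate in the original equation:
  r = 0: sqrt(81) = 9, while r + 9 = 9 — valid.
  r = -15: sqrt(36) = 6, while r + 9 = -6 — extraneous.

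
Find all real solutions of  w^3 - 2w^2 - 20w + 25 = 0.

w = -4.1926 or w = 1.1926 or w = 5

Possible rational roots are divisors of 25. Testing w = 5 gives 0, so (w - 5) is a factor.
Divide: w^3 - 2w^2 - 20w + 25 = (w - 5)(w^2 + 3w - 5).
Apply the quadratic formula to w^2 + 3w - 5 = 0: w = (-3 +/- sqrt(29))/2, i.e. w ~= 1.1926 or w ~= -4.1926.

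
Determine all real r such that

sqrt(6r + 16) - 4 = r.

Isolate the radical: sqrt(6r + 16) = r + 4.
Square both sides: 6r + 16 = (r + 4)^2.
Expand and rearrange: r^2 + 2r = 0.
Solving gives r = 0 or r = -2.
Check each candidate in the original equation:
  r = 0: sqrt(16) = 4, while r + 4 = 4 — valid.
  r = -2: sqrt(4) = 2, while r + 4 = 2 — valid.

r = -2 or r = 0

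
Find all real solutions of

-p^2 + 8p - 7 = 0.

p = 1 or p = 7

Factor: -1(p - 7)(p - 1) = 0.
So p = 7 or p = 1.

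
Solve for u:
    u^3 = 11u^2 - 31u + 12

u = 0.4586 or u = 4 or u = 6.5414

Rearrange: u^3 - 11u^2 + 31u - 12 = 0.
Possible rational roots are divisors of -12. Testing u = 4 gives 0, so (u - 4) is a factor.
Divide: u^3 - 11u^2 + 31u - 12 = (u - 4)(u^2 - 7u + 3).
Apply the quadratic formula to u^2 - 7u + 3 = 0: u = (7 +/- sqrt(37))/2, i.e. u ~= 6.5414 or u ~= 0.4586.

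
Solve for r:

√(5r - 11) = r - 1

Square both sides: 5r - 11 = (r - 1)².
Expand and rearrange: r² - 7r + 12 = 0.
Solving gives r = 4 or r = 3.
Check each candidate in the original equation:
  r = 4: √(9) = 3, while r - 1 = 3 — valid.
  r = 3: √(4) = 2, while r - 1 = 2 — valid.

r = 3 or r = 4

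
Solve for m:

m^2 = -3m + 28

m = -7 or m = 4

Bring every term to one side: m^2 + 3m - 28 = 0.
Factor: (m + 7)(m - 4) = 0.
So m = -7 or m = 4.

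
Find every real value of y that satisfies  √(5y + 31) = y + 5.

Square both sides: 5y + 31 = (y + 5)².
Expand and rearrange: y² + 5y - 6 = 0.
Solving gives y = 1 or y = -6.
Check each candidate in the original equation:
  y = 1: √(36) = 6, while y + 5 = 6 — valid.
  y = -6: √(1) = 1, while y + 5 = -1 — extraneous.

y = 1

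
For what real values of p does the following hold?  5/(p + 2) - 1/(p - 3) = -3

Multiply both sides by (p + 2)(p - 3):
5(p - 3) - (p + 2) = -3(p + 2)(p - 3).
Expand and collect terms: -3p² - p + 35 = 0.
By the quadratic formula, p = (1 ± √421) / -6, so p ≈ -3.5864 or p ≈ 3.253.
Neither value makes a denominator zero (p ≠ -2, p ≠ 3), so both are valid.

p = -3.5864 or p = 3.253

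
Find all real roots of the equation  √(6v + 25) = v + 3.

v = 4

Square both sides: 6v + 25 = (v + 3)².
Expand and rearrange: v² - 16 = 0.
Solving gives v = 4 or v = -4.
Check each candidate in the original equation:
  v = 4: √(49) = 7, while v + 3 = 7 — valid.
  v = -4: √(1) = 1, while v + 3 = -1 — extraneous.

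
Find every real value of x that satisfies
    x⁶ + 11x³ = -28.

x = -1.9129 or x = -1.5874

Let u = x³. The equation becomes u² + 11u + 28 = 0.
Factor: (u + 7)(u + 4) = 0, so u = -7 or u = -4.
x³ = -7 gives x = -∛(7) ≈ -1.9129.
x³ = -4 gives x = -∛(4) ≈ -1.5874.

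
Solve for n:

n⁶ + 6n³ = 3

n = -1.8628 or n = 0.7742

Let u = n³. The equation becomes u² + 6u - 3 = 0.
By the quadratic formula, u = -3 + 2·√(3) or u = -2·√(3) - 3.
n³ = -3 + 2·√(3) gives n = ∛(-3 + 2·√(3)) ≈ 0.7742.
n³ = -2·√(3) - 3 gives n = -∛(3 + 2·√(3)) ≈ -1.8628.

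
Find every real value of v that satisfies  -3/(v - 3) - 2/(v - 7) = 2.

v = 1.1883 or v = 6.3117

Multiply both sides by (v - 3)(v - 7):
-3(v - 7) - 2(v - 3) = 2(v - 3)(v - 7).
Expand and collect terms: 2v^2 - 15v + 15 = 0.
By the quadratic formula, v = (15 +/- sqrt(105)) / 4, so v ~= 6.3117 or v ~= 1.1883.
Neither value makes a denominator zero (v != 3, v != 7), so both are valid.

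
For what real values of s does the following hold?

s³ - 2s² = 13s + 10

s = -2 or s = -1 or s = 5

Rearrange: s³ - 2s² - 13s - 10 = 0.
Possible rational roots are divisors of -10. Testing s = 5 gives 0, so (s - 5) is a factor.
Divide: s³ - 2s² - 13s - 10 = (s - 5)(s² + 3s + 2).
Factor the quadratic: s = -1 or s = -2.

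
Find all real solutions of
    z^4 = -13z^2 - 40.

No real solutions.

Let u = z^2. The equation becomes u^2 + 13u + 40 = 0.
Factor: (u + 8)(u + 5) = 0, so u = -8 or u = -5.
z^2 = -8 < 0 has no real solution.
z^2 = -5 < 0 has no real solution.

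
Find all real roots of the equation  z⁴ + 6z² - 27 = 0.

Let u = z². The equation becomes u² + 6u - 27 = 0.
Factor: (u - 3)(u + 9) = 0, so u = 3 or u = -9.
z² = 3 gives z = ±√(3) ≈ ±1.7321.
z² = -9 < 0 has no real solution.

z = -1.7321 or z = 1.7321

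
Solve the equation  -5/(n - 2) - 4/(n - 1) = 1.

n = -7.4721 or n = 1.4721

Multiply both sides by (n - 2)(n - 1):
-5(n - 1) - 4(n - 2) = (n - 2)(n - 1).
Expand and collect terms: n^2 + 6n - 11 = 0.
By the quadratic formula, n = (-6 +/- sqrt(80)) / 2, so n ~= 1.4721 or n ~= -7.4721.
Neither value makes a denominator zero (n != 2, n != 1), so both are valid.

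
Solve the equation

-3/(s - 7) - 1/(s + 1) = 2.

Multiply both sides by (s - 7)(s + 1):
-3(s + 1) - (s - 7) = 2(s - 7)(s + 1).
Expand and collect terms: 2s^2 - 8s - 18 = 0.
By the quadratic formula, s = (8 +/- sqrt(208)) / 4, so s ~= 5.6056 or s ~= -1.6056.
Neither value makes a denominator zero (s != 7, s != -1), so both are valid.

s = -1.6056 or s = 5.6056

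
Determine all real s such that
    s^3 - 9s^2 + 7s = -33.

s = -1.4721 or s = 3 or s = 7.4721

Rearrange: s^3 - 9s^2 + 7s + 33 = 0.
Possible rational roots are divisors of 33. Testing s = 3 gives 0, so (s - 3) is a factor.
Divide: s^3 - 9s^2 + 7s + 33 = (s - 3)(s^2 - 6s - 11).
Apply the quadratic formula to s^2 - 6s - 11 = 0: s = (6 +/- sqrt(80))/2, i.e. s ~= 7.4721 or s ~= -1.4721.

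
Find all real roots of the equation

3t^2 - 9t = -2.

t = 0.2417 or t = 2.7583

Rearrange to standard form: 3t^2 - 9t + 2 = 0.
Discriminant: (-9)^2 - 4*3*2 = 57.
Quadratic formula: t = (9 +/- sqrt(57)) / 6.
So t = sqrt(57)/6 + 3/2 ~= 2.7583 or t = 3/2 - sqrt(57)/6 ~= 0.2417.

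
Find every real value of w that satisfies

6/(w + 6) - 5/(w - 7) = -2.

Multiply both sides by (w + 6)(w - 7):
6(w - 7) - 5(w + 6) = -2(w + 6)(w - 7).
Expand and collect terms: -2w^2 + w + 156 = 0.
By the quadratic formula, w = (-1 +/- sqrt(1249)) / -4, so w ~= -8.5853 or w ~= 9.0853.
Neither value makes a denominator zero (w != -6, w != 7), so both are valid.

w = -8.5853 or w = 9.0853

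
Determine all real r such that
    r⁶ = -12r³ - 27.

r = -2.0801 or r = -1.4422

Let u = r³. The equation becomes u² + 12u + 27 = 0.
Factor: (u + 3)(u + 9) = 0, so u = -3 or u = -9.
r³ = -3 gives r = -∛(3) ≈ -1.4422.
r³ = -9 gives r = -∛(9) ≈ -2.0801.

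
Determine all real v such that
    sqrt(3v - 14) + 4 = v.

v = 5 or v = 6

Isolate the radical: sqrt(3v - 14) = v - 4.
Square both sides: 3v - 14 = (v - 4)^2.
Expand and rearrange: v^2 - 11v + 30 = 0.
Solving gives v = 6 or v = 5.
Check each candidate in the original equation:
  v = 6: sqrt(4) = 2, while v - 4 = 2 — valid.
  v = 5: sqrt(1) = 1, while v - 4 = 1 — valid.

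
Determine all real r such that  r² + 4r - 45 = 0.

Factor: (r + 9)(r - 5) = 0.
So r = -9 or r = 5.

r = -9 or r = 5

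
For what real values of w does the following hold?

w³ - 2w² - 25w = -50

Rearrange: w³ - 2w² - 25w + 50 = 0.
Possible rational roots are divisors of 50. Testing w = -5 gives 0, so (w + 5) is a factor.
Divide: w³ - 2w² - 25w + 50 = (w + 5)(w² - 7w + 10).
Factor the quadratic: w = 5 or w = 2.

w = -5 or w = 2 or w = 5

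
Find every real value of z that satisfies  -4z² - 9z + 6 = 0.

Discriminant: (-9)² − 4·(-4)·6 = 177.
Quadratic formula: z = (9 ± √177) / (-8).
So z = -√(177)/8 - 9/8 ≈ -2.788 or z = -9/8 + √(177)/8 ≈ 0.538.

z = -2.788 or z = 0.538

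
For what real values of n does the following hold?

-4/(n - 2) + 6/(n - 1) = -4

n = 0 or n = 2.5

Multiply both sides by (n - 2)(n - 1):
-4(n - 1) + 6(n - 2) = -4(n - 2)(n - 1).
Expand and collect terms: -4n^2 + 10n = 0.
Factor or apply the quadratic formula: n = 0 or n = 2.5.
Neither value makes a denominator zero (n != 2, n != 1), so both are valid.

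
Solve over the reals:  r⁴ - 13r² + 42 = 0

Let u = r². The equation becomes u² - 13u + 42 = 0.
Factor: (u - 7)(u - 6) = 0, so u = 7 or u = 6.
r² = 7 gives r = ±√(7) ≈ ±2.6458.
r² = 6 gives r = ±√(6) ≈ ±2.4495.

r = -2.6458 or r = -2.4495 or r = 2.4495 or r = 2.6458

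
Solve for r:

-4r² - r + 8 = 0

Discriminant: (-1)² − 4·(-4)·8 = 129.
Quadratic formula: r = (1 ± √129) / (-8).
So r = -√(129)/8 - 1/8 ≈ -1.5447 or r = -1/8 + √(129)/8 ≈ 1.2947.

r = -1.5447 or r = 1.2947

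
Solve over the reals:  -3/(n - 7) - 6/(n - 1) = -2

n = 3.1577 or n = 9.3423

Multiply both sides by (n - 7)(n - 1):
-3(n - 1) - 6(n - 7) = -2(n - 7)(n - 1).
Expand and collect terms: -2n^2 + 25n - 59 = 0.
By the quadratic formula, n = (-25 +/- sqrt(153)) / -4, so n ~= 3.1577 or n ~= 9.3423.
Neither value makes a denominator zero (n != 7, n != 1), so both are valid.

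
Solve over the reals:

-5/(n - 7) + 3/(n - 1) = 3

n = 2.6126 or n = 4.7208

Multiply both sides by (n - 7)(n - 1):
-5(n - 1) + 3(n - 7) = 3(n - 7)(n - 1).
Expand and collect terms: 3n² - 22n + 37 = 0.
By the quadratic formula, n = (22 ± √40) / 6, so n ≈ 4.7208 or n ≈ 2.6126.
Neither value makes a denominator zero (n ≠ 7, n ≠ 1), so both are valid.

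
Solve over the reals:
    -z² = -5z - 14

z = -2 or z = 7

Bring every term to one side: -z² + 5z + 14 = 0.
Factor: -1(z + 2)(z - 7) = 0.
So z = -2 or z = 7.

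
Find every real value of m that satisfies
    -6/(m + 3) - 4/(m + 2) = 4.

Multiply both sides by (m + 3)(m + 2):
-6(m + 2) - 4(m + 3) = 4(m + 3)(m + 2).
Expand and collect terms: 4m^2 + 30m + 48 = 0.
By the quadratic formula, m = (-30 +/- sqrt(132)) / 8, so m ~= -2.3139 or m ~= -5.1861.
Neither value makes a denominator zero (m != -3, m != -2), so both are valid.

m = -5.1861 or m = -2.3139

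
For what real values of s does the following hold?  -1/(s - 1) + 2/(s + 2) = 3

s = -1.2153 or s = 0.5486

Multiply both sides by (s - 1)(s + 2):
-(s + 2) + 2(s - 1) = 3(s - 1)(s + 2).
Expand and collect terms: 3s^2 + 2s - 2 = 0.
By the quadratic formula, s = (-2 +/- sqrt(28)) / 6, so s ~= 0.5486 or s ~= -1.2153.
Neither value makes a denominator zero (s != 1, s != -2), so both are valid.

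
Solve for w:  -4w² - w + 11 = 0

w = -1.788 or w = 1.538

Discriminant: (-1)² − 4·(-4)·11 = 177.
Quadratic formula: w = (1 ± √177) / (-8).
So w = -√(177)/8 - 1/8 ≈ -1.788 or w = -1/8 + √(177)/8 ≈ 1.538.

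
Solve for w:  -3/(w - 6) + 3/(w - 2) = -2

Multiply both sides by (w - 6)(w - 2):
-3(w - 2) + 3(w - 6) = -2(w - 6)(w - 2).
Expand and collect terms: -2w^2 + 16w - 12 = 0.
By the quadratic formula, w = (-16 +/- sqrt(160)) / -4, so w ~= 0.8377 or w ~= 7.1623.
Neither value makes a denominator zero (w != 6, w != 2), so both are valid.

w = 0.8377 or w = 7.1623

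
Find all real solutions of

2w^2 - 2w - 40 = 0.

Factor: 2(w + 4)(w - 5) = 0.
So w = -4 or w = 5.

w = -4 or w = 5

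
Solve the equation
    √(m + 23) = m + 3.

m = 2

Square both sides: m + 23 = (m + 3)².
Expand and rearrange: m² + 5m - 14 = 0.
Solving gives m = 2 or m = -7.
Check each candidate in the original equation:
  m = 2: √(25) = 5, while m + 3 = 5 — valid.
  m = -7: √(16) = 4, while m + 3 = -4 — extraneous.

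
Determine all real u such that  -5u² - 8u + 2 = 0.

Discriminant: (-8)² − 4·(-5)·2 = 104.
Quadratic formula: u = (8 ± √104) / (-10).
So u = -√(26)/5 - 4/5 ≈ -1.8198 or u = -4/5 + √(26)/5 ≈ 0.2198.

u = -1.8198 or u = 0.2198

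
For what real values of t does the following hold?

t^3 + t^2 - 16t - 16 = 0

Possible rational roots are divisors of -16. Testing t = 4 gives 0, so (t - 4) is a factor.
Divide: t^3 + t^2 - 16t - 16 = (t - 4)(t^2 + 5t + 4).
Factor the quadratic: t = -1 or t = -4.

t = -4 or t = -1 or t = 4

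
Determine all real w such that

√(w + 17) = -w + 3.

w = -1

Square both sides: w + 17 = (-w + 3)².
Expand and rearrange: w² - 7w - 8 = 0.
Solving gives w = 8 or w = -1.
Check each candidate in the original equation:
  w = 8: √(25) = 5, while -w + 3 = -5 — extraneous.
  w = -1: √(16) = 4, while -w + 3 = 4 — valid.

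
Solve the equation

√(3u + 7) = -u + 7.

u = 3

Square both sides: 3u + 7 = (-u + 7)².
Expand and rearrange: u² - 17u + 42 = 0.
Solving gives u = 14 or u = 3.
Check each candidate in the original equation:
  u = 14: √(49) = 7, while -u + 7 = -7 — extraneous.
  u = 3: √(16) = 4, while -u + 7 = 4 — valid.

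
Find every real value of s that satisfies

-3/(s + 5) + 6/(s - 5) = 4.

Multiply both sides by (s + 5)(s - 5):
-3(s - 5) + 6(s + 5) = 4(s + 5)(s - 5).
Expand and collect terms: 4s^2 - 3s - 145 = 0.
By the quadratic formula, s = (3 +/- sqrt(2329)) / 8, so s ~= 6.4075 or s ~= -5.6575.
Neither value makes a denominator zero (s != -5, s != 5), so both are valid.

s = -5.6575 or s = 6.4075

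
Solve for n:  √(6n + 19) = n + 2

n = 5

Square both sides: 6n + 19 = (n + 2)².
Expand and rearrange: n² - 2n - 15 = 0.
Solving gives n = 5 or n = -3.
Check each candidate in the original equation:
  n = 5: √(49) = 7, while n + 2 = 7 — valid.
  n = -3: √(1) = 1, while n + 2 = -1 — extraneous.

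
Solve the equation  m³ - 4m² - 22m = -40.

Rearrange: m³ - 4m² - 22m + 40 = 0.
Possible rational roots are divisors of 40. Testing m = -4 gives 0, so (m + 4) is a factor.
Divide: m³ - 4m² - 22m + 40 = (m + 4)(m² - 8m + 10).
Apply the quadratic formula to m² - 8m + 10 = 0: m = (8 ± √24)/2, i.e. m ≈ 6.4495 or m ≈ 1.5505.

m = -4 or m = 1.5505 or m = 6.4495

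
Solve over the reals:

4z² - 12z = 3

Rearrange to standard form: 4z² - 12z - 3 = 0.
Discriminant: (-12)² − 4·4·(-3) = 192.
Quadratic formula: z = (12 ± √192) / 8.
So z = 3/2 + √(3) ≈ 3.2321 or z = 3/2 - √(3) ≈ -0.2321.

z = -0.2321 or z = 3.2321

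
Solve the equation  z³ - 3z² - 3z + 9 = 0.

Possible rational roots are divisors of 9. Testing z = 3 gives 0, so (z - 3) is a factor.
Divide: z³ - 3z² - 3z + 9 = (z - 3)(z² - 3).
Apply the quadratic formula to z² - 3 = 0: z = (0 ± √12)/2, i.e. z ≈ 1.7321 or z ≈ -1.7321.

z = -1.7321 or z = 1.7321 or z = 3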